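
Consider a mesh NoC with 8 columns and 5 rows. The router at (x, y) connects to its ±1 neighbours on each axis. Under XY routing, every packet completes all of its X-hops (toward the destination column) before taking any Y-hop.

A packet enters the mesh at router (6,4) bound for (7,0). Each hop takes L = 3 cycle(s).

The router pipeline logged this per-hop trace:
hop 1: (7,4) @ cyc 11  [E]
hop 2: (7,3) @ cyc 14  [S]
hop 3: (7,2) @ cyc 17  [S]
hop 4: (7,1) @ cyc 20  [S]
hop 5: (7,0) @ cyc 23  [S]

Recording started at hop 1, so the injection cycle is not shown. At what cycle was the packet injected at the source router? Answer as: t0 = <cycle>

t0 = 8

Hop 1 reached at cycle 11; hop k is at t0 + k·L.
So t0 = 11 − 1·3 = 8.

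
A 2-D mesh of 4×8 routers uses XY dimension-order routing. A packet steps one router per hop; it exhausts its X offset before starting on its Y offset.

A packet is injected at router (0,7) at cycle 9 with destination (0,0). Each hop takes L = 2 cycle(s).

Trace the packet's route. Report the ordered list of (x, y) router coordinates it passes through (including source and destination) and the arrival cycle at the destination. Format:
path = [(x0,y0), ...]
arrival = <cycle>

path = [(0,7), (0,6), (0,5), (0,4), (0,3), (0,2), (0,1), (0,0)]
arrival = 23

hop 0: (0,7) @ cyc 9
hop 1: (0,6) @ cyc 11  [S]
hop 2: (0,5) @ cyc 13  [S]
hop 3: (0,4) @ cyc 15  [S]
hop 4: (0,3) @ cyc 17  [S]
hop 5: (0,2) @ cyc 19  [S]
hop 6: (0,1) @ cyc 21  [S]
hop 7: (0,0) @ cyc 23  [S]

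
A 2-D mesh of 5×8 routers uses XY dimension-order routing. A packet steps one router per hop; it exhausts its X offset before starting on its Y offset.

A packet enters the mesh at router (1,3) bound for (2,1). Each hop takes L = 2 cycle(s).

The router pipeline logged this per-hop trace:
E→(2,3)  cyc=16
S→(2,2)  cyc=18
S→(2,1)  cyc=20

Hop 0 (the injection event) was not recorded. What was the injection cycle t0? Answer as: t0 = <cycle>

At hop 1 the cycle is 16; in general cyc_k = t0 + kL.
t0 = cyc[1] − L = 16 − 2 = 14.

t0 = 14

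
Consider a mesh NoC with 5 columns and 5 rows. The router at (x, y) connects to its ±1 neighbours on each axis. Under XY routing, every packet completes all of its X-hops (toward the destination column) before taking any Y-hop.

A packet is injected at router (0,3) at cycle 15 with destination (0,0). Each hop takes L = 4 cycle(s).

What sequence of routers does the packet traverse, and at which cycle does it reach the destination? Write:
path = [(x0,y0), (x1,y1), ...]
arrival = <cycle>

#0 — 0,3 | c15
#1 — 0,2 | c19 | S
#2 — 0,1 | c23 | S
#3 — 0,0 | c27 | S

path = [(0,3), (0,2), (0,1), (0,0)]
arrival = 27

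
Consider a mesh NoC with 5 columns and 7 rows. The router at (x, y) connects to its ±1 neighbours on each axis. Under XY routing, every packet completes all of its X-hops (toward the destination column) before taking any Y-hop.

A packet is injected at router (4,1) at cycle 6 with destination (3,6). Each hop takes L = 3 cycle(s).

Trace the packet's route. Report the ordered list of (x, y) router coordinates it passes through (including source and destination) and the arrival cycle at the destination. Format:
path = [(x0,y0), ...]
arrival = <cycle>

[0] x=4 y=1 t=6
[1] x=3 y=1 t=9 →W
[2] x=3 y=2 t=12 →N
[3] x=3 y=3 t=15 →N
[4] x=3 y=4 t=18 →N
[5] x=3 y=5 t=21 →N
[6] x=3 y=6 t=24 →N

path = [(4,1), (3,1), (3,2), (3,3), (3,4), (3,5), (3,6)]
arrival = 24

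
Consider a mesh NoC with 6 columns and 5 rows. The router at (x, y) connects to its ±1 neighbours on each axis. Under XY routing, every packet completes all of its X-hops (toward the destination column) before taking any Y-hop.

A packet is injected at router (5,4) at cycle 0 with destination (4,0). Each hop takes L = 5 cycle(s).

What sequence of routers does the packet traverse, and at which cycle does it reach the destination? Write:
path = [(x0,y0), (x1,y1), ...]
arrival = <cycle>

src (5,4)  cyc=0
W→(4,4)  cyc=5
S→(4,3)  cyc=10
S→(4,2)  cyc=15
S→(4,1)  cyc=20
S→(4,0)  cyc=25

path = [(5,4), (4,4), (4,3), (4,2), (4,1), (4,0)]
arrival = 25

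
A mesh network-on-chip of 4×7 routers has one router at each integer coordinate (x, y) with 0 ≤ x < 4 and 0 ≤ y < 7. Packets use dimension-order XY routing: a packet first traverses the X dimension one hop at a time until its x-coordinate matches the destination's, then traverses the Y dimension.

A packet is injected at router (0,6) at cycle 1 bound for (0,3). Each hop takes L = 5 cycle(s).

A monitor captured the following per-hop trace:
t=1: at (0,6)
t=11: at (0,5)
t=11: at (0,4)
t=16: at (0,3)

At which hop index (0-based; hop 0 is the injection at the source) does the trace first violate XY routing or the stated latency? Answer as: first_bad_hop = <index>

[1] (+0,-1) / 10c ⇒ BAD: Δcyc=10≠L

first_bad_hop = 1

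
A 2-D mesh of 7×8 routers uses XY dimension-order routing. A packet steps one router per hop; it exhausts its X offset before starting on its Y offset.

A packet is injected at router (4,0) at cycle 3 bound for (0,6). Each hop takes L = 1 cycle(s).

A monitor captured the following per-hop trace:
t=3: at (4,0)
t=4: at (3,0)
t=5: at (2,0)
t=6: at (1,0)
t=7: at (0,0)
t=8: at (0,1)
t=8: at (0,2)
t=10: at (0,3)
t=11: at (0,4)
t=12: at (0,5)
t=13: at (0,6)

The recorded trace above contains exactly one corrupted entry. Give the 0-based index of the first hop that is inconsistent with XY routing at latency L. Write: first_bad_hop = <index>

check 1→ d=(-1,0) cyc+1: ok
check 2→ d=(-1,0) cyc+1: ok
check 3→ d=(-1,0) cyc+1: ok
check 4→ d=(-1,0) cyc+1: ok
check 5→ d=(0,1) cyc+1: ok
check 6→ d=(0,1) cyc+0: BAD: Δcyc=0≠L

first_bad_hop = 6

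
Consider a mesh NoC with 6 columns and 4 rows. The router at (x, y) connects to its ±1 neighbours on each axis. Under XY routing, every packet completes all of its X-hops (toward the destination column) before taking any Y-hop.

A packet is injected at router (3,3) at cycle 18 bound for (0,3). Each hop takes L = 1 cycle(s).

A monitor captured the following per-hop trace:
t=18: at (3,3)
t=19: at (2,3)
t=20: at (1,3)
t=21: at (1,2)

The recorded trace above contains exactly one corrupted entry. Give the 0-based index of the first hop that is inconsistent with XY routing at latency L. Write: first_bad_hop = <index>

  1: Δx=-1 Δy=+0 Δt=1 [ok]
  2: Δx=-1 Δy=+0 Δt=1 [ok]
  3: Δx=+0 Δy=-1 Δt=1 [BAD: Y-move but x=1≠0]

first_bad_hop = 3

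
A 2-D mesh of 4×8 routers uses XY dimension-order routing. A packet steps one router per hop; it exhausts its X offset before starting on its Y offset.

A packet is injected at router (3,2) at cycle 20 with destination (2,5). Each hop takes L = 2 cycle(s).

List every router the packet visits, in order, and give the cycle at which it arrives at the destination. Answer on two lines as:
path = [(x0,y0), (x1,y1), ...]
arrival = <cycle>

src (3,2)  cyc=20
W→(2,2)  cyc=22
N→(2,3)  cyc=24
N→(2,4)  cyc=26
N→(2,5)  cyc=28

path = [(3,2), (2,2), (2,3), (2,4), (2,5)]
arrival = 28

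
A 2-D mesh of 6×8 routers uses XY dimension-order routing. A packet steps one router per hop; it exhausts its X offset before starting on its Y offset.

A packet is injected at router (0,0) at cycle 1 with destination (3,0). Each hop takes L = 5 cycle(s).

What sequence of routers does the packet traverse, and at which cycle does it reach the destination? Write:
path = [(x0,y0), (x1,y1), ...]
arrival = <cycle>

src (0,0)  cyc=1
E→(1,0)  cyc=6
E→(2,0)  cyc=11
E→(3,0)  cyc=16

path = [(0,0), (1,0), (2,0), (3,0)]
arrival = 16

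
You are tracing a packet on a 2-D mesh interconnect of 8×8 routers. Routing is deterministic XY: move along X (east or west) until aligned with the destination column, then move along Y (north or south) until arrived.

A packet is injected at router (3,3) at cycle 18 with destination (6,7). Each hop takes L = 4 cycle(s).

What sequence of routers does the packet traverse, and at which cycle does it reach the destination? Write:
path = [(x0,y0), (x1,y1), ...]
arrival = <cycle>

t=18: at (3,3)
t=22: at (4,3) after E
t=26: at (5,3) after E
t=30: at (6,3) after E
t=34: at (6,4) after N
t=38: at (6,5) after N
t=42: at (6,6) after N
t=46: at (6,7) after N

path = [(3,3), (4,3), (5,3), (6,3), (6,4), (6,5), (6,6), (6,7)]
arrival = 46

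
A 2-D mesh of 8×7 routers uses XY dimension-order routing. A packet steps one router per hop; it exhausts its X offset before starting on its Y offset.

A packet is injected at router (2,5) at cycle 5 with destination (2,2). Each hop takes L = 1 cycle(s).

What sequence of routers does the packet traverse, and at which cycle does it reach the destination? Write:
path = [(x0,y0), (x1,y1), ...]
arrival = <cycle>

  0. router=(2,5) cycle=5 (inject)
  1. router=(2,4) cycle=6 dir=S
  2. router=(2,3) cycle=7 dir=S
  3. router=(2,2) cycle=8 dir=S

path = [(2,5), (2,4), (2,3), (2,2)]
arrival = 8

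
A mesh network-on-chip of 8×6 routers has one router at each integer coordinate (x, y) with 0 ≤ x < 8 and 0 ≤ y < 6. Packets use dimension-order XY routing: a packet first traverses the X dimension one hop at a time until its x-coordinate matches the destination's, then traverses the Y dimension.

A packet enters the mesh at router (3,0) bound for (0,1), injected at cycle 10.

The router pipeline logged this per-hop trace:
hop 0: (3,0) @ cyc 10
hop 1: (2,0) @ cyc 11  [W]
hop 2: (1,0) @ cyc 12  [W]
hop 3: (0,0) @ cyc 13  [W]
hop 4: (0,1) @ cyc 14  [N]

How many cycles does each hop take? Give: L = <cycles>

L = 1

Between hops 0 and 1 the cycle counter advances 11 − 10 = 1.
That increment is L by definition: L = 1.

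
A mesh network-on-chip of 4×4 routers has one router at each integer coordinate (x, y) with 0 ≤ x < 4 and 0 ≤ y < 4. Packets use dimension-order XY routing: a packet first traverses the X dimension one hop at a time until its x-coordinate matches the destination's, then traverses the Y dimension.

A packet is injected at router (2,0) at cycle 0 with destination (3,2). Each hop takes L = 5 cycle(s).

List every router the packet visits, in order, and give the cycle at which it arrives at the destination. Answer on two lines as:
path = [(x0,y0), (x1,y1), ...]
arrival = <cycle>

path = [(2,0), (3,0), (3,1), (3,2)]
arrival = 15

[0] x=2 y=0 t=0
[1] x=3 y=0 t=5 →E
[2] x=3 y=1 t=10 →N
[3] x=3 y=2 t=15 →N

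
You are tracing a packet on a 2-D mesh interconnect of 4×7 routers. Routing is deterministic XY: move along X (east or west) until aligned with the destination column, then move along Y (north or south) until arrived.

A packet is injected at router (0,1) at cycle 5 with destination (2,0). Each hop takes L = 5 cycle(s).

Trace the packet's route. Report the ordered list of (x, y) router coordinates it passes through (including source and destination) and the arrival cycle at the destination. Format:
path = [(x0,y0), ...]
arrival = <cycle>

src (0,1)  cyc=5
E→(1,1)  cyc=10
E→(2,1)  cyc=15
S→(2,0)  cyc=20

path = [(0,1), (1,1), (2,1), (2,0)]
arrival = 20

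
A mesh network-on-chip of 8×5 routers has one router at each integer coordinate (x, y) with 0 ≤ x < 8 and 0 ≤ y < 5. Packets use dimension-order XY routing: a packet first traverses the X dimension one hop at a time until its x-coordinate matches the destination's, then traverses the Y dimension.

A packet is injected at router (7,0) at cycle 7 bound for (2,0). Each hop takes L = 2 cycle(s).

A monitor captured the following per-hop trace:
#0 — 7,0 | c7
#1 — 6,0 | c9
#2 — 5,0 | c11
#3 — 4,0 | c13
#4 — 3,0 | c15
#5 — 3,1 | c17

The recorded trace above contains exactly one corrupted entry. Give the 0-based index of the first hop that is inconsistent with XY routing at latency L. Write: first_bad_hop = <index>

first_bad_hop = 5

[1] (-1,+0) / 2c ⇒ ok
[2] (-1,+0) / 2c ⇒ ok
[3] (-1,+0) / 2c ⇒ ok
[4] (-1,+0) / 2c ⇒ ok
[5] (+0,+1) / 2c ⇒ BAD: Y-move but x=3≠2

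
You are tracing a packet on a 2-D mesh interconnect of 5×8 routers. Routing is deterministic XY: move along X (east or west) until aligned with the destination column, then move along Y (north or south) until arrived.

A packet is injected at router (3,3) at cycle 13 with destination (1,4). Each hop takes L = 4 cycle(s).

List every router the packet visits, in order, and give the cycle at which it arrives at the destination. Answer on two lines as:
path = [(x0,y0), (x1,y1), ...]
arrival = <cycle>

src (3,3)  cyc=13
W→(2,3)  cyc=17
W→(1,3)  cyc=21
N→(1,4)  cyc=25

path = [(3,3), (2,3), (1,3), (1,4)]
arrival = 25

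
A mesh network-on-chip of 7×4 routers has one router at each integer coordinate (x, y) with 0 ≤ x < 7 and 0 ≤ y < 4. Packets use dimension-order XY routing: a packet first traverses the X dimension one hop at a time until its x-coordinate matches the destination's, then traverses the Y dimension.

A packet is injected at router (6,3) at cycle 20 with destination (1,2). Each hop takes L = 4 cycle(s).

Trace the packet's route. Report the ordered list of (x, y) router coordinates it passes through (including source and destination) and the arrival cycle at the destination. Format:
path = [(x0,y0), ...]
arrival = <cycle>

src (6,3)  cyc=20
W→(5,3)  cyc=24
W→(4,3)  cyc=28
W→(3,3)  cyc=32
W→(2,3)  cyc=36
W→(1,3)  cyc=40
S→(1,2)  cyc=44

path = [(6,3), (5,3), (4,3), (3,3), (2,3), (1,3), (1,2)]
arrival = 44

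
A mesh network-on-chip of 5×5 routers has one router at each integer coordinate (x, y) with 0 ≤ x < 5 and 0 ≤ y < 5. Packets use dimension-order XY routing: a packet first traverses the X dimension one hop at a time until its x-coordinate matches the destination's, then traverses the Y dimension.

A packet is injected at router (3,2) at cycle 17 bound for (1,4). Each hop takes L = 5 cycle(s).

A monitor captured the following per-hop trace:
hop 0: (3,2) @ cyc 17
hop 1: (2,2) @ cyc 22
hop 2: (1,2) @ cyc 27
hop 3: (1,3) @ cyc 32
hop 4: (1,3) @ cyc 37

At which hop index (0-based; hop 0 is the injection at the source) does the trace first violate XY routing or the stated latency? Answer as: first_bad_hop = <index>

hop 1: step (-1,+0), +5 cyc — ok
hop 2: step (-1,+0), +5 cyc — ok
hop 3: step (+0,+1), +5 cyc — ok
hop 4: step (+0,+0), +5 cyc — BAD: non-unit step

first_bad_hop = 4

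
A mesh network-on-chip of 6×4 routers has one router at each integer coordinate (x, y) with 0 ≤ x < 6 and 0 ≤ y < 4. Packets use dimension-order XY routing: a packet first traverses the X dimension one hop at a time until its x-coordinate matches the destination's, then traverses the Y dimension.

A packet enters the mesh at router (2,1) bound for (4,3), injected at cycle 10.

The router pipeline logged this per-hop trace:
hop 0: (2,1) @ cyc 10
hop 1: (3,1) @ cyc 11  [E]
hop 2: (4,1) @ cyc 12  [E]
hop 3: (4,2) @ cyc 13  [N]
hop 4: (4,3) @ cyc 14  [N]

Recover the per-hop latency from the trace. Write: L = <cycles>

L = 1

Δcyc across hop 0→1: 11 − 10 = 1.
One hop costs L cycles, so L = 1.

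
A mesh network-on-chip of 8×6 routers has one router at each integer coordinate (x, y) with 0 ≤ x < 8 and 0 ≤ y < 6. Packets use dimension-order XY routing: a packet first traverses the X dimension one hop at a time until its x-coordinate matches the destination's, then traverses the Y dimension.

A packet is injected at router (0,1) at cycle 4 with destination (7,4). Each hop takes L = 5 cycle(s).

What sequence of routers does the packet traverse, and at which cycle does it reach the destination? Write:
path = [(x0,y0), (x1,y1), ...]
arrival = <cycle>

path = [(0,1), (1,1), (2,1), (3,1), (4,1), (5,1), (6,1), (7,1), (7,2), (7,3), (7,4)]
arrival = 54

src (0,1)  cyc=4
E→(1,1)  cyc=9
E→(2,1)  cyc=14
E→(3,1)  cyc=19
E→(4,1)  cyc=24
E→(5,1)  cyc=29
E→(6,1)  cyc=34
E→(7,1)  cyc=39
N→(7,2)  cyc=44
N→(7,3)  cyc=49
N→(7,4)  cyc=54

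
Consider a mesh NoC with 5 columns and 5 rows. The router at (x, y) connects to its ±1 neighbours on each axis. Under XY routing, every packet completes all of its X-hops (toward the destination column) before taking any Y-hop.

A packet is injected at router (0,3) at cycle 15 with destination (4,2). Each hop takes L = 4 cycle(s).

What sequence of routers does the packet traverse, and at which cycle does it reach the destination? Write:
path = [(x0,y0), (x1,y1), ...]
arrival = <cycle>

t=15: at (0,3)
t=19: at (1,3) after E
t=23: at (2,3) after E
t=27: at (3,3) after E
t=31: at (4,3) after E
t=35: at (4,2) after S

path = [(0,3), (1,3), (2,3), (3,3), (4,3), (4,2)]
arrival = 35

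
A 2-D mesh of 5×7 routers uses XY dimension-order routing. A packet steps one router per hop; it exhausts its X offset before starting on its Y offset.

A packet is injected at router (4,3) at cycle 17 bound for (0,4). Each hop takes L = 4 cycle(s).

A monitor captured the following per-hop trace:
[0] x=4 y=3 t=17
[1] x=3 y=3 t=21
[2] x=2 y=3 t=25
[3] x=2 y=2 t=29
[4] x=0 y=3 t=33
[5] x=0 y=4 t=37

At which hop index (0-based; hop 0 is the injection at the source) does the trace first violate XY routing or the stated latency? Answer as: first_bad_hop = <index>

first_bad_hop = 3

  1: Δx=-1 Δy=+0 Δt=4 [ok]
  2: Δx=-1 Δy=+0 Δt=4 [ok]
  3: Δx=+0 Δy=-1 Δt=4 [BAD: Y-move but x=2≠0]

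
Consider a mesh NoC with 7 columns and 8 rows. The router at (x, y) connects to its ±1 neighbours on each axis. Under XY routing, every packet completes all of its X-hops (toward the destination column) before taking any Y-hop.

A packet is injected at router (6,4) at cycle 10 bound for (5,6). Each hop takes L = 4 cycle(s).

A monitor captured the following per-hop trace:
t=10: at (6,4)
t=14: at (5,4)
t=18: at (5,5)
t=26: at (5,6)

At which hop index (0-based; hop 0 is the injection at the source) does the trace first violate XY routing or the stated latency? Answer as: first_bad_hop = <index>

check 1→ d=(-1,0) cyc+4: ok
check 2→ d=(0,1) cyc+4: ok
check 3→ d=(0,1) cyc+8: BAD: Δcyc=8≠L

first_bad_hop = 3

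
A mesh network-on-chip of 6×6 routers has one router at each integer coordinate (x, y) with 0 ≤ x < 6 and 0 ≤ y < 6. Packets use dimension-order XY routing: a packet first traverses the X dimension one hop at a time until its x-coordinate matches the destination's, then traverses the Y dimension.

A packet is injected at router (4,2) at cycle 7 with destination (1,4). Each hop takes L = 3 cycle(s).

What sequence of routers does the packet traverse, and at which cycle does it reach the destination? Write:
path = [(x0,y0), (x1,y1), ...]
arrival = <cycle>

path = [(4,2), (3,2), (2,2), (1,2), (1,3), (1,4)]
arrival = 22

hop 0: (4,2) @ cyc 7
hop 1: (3,2) @ cyc 10  [W]
hop 2: (2,2) @ cyc 13  [W]
hop 3: (1,2) @ cyc 16  [W]
hop 4: (1,3) @ cyc 19  [N]
hop 5: (1,4) @ cyc 22  [N]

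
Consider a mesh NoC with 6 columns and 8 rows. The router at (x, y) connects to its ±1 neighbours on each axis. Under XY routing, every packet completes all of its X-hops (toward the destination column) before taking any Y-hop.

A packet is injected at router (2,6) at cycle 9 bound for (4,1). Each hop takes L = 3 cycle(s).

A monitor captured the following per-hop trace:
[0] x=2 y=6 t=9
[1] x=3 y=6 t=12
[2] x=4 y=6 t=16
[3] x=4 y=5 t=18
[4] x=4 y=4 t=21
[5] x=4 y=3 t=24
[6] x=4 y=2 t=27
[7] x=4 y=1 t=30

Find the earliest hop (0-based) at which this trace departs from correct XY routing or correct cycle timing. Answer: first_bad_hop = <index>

hop 1: step (+1,+0), +3 cyc — ok
hop 2: step (+1,+0), +4 cyc — BAD: Δcyc=4≠L

first_bad_hop = 2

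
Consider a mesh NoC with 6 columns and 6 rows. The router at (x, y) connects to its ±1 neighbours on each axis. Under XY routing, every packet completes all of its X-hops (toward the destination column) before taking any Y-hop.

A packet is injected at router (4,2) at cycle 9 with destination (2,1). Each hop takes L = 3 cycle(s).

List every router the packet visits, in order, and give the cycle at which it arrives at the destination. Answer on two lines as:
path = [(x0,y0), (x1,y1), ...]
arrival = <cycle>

path = [(4,2), (3,2), (2,2), (2,1)]
arrival = 18

hop 0: (4,2) @ cyc 9
hop 1: (3,2) @ cyc 12  [W]
hop 2: (2,2) @ cyc 15  [W]
hop 3: (2,1) @ cyc 18  [S]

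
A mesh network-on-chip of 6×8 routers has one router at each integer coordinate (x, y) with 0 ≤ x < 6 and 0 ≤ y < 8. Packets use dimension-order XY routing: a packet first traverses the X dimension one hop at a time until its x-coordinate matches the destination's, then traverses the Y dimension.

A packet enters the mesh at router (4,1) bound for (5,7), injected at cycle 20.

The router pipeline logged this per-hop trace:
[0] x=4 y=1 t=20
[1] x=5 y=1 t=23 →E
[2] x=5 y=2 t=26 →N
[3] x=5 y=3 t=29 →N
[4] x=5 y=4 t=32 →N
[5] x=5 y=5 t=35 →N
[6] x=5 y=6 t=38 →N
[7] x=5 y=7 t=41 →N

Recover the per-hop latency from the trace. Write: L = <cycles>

L = 3

Δcyc across hop 0→1: 23 − 20 = 3.
That increment is L by definition: L = 3.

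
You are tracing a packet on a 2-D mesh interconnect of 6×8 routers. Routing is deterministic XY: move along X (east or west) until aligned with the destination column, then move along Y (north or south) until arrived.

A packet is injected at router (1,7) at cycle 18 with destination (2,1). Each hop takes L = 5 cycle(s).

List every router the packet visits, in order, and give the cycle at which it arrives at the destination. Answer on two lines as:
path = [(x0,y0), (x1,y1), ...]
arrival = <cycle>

[0] x=1 y=7 t=18
[1] x=2 y=7 t=23 →E
[2] x=2 y=6 t=28 →S
[3] x=2 y=5 t=33 →S
[4] x=2 y=4 t=38 →S
[5] x=2 y=3 t=43 →S
[6] x=2 y=2 t=48 →S
[7] x=2 y=1 t=53 →S

path = [(1,7), (2,7), (2,6), (2,5), (2,4), (2,3), (2,2), (2,1)]
arrival = 53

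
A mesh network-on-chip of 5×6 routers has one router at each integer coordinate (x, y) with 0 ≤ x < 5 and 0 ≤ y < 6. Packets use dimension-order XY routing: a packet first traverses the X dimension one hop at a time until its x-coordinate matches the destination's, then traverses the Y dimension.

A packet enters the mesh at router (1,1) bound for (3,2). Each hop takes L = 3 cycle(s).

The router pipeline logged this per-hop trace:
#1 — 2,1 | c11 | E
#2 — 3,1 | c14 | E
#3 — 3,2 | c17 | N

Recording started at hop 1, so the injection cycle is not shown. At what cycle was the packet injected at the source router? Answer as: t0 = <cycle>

t0 = 8

Hop 1 reached at cycle 11; hop k is at t0 + k·L.
t0 = cyc[1] − L = 11 − 3 = 8.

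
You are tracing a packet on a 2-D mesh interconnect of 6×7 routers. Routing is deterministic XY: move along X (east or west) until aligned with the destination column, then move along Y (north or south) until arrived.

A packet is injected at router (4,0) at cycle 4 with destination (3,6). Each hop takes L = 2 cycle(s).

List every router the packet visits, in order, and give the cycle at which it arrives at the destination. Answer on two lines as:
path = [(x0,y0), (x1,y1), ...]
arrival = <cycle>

[0] x=4 y=0 t=4
[1] x=3 y=0 t=6 →W
[2] x=3 y=1 t=8 →N
[3] x=3 y=2 t=10 →N
[4] x=3 y=3 t=12 →N
[5] x=3 y=4 t=14 →N
[6] x=3 y=5 t=16 →N
[7] x=3 y=6 t=18 →N

path = [(4,0), (3,0), (3,1), (3,2), (3,3), (3,4), (3,5), (3,6)]
arrival = 18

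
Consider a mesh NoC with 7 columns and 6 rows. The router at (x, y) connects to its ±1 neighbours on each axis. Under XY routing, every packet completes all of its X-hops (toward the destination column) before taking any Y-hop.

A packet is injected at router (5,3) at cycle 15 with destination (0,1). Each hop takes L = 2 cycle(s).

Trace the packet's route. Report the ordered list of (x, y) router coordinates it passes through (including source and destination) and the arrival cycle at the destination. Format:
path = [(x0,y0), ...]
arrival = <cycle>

[0] x=5 y=3 t=15
[1] x=4 y=3 t=17 →W
[2] x=3 y=3 t=19 →W
[3] x=2 y=3 t=21 →W
[4] x=1 y=3 t=23 →W
[5] x=0 y=3 t=25 →W
[6] x=0 y=2 t=27 →S
[7] x=0 y=1 t=29 →S

path = [(5,3), (4,3), (3,3), (2,3), (1,3), (0,3), (0,2), (0,1)]
arrival = 29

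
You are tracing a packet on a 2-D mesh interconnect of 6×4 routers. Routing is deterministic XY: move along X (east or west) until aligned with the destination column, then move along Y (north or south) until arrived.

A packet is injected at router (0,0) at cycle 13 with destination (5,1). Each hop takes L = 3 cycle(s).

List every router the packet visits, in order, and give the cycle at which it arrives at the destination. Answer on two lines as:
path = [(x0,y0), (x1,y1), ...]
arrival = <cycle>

hop 0: (0,0) @ cyc 13
hop 1: (1,0) @ cyc 16  [E]
hop 2: (2,0) @ cyc 19  [E]
hop 3: (3,0) @ cyc 22  [E]
hop 4: (4,0) @ cyc 25  [E]
hop 5: (5,0) @ cyc 28  [E]
hop 6: (5,1) @ cyc 31  [N]

path = [(0,0), (1,0), (2,0), (3,0), (4,0), (5,0), (5,1)]
arrival = 31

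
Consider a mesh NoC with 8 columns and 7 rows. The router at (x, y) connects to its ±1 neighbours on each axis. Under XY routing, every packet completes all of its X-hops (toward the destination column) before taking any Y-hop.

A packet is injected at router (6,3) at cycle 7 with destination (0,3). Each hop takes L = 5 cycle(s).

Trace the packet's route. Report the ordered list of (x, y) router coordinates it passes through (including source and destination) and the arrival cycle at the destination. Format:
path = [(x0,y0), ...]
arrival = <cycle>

path = [(6,3), (5,3), (4,3), (3,3), (2,3), (1,3), (0,3)]
arrival = 37

t=7: at (6,3)
t=12: at (5,3) after W
t=17: at (4,3) after W
t=22: at (3,3) after W
t=27: at (2,3) after W
t=32: at (1,3) after W
t=37: at (0,3) after W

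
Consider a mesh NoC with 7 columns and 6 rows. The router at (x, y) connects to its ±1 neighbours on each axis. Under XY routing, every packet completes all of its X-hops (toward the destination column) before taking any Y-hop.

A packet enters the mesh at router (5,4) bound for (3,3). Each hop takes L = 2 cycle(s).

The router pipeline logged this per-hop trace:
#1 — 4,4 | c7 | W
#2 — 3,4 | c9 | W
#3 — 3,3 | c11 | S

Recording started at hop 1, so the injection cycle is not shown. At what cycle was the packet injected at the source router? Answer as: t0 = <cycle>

At hop 1 the cycle is 7; in general cyc_k = t0 + kL.
So t0 = 7 − 1·2 = 5.

t0 = 5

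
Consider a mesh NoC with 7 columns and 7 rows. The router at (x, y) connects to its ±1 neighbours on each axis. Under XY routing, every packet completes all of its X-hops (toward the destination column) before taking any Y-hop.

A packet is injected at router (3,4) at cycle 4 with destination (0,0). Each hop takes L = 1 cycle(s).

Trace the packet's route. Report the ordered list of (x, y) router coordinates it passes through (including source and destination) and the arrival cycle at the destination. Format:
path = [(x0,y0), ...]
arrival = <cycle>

path = [(3,4), (2,4), (1,4), (0,4), (0,3), (0,2), (0,1), (0,0)]
arrival = 11

src (3,4)  cyc=4
W→(2,4)  cyc=5
W→(1,4)  cyc=6
W→(0,4)  cyc=7
S→(0,3)  cyc=8
S→(0,2)  cyc=9
S→(0,1)  cyc=10
S→(0,0)  cyc=11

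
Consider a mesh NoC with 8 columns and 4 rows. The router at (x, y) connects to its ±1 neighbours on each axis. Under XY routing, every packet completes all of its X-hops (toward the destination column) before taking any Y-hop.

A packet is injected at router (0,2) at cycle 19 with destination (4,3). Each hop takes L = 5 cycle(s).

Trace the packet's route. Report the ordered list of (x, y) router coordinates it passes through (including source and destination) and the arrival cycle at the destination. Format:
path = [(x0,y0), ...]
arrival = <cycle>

src (0,2)  cyc=19
E→(1,2)  cyc=24
E→(2,2)  cyc=29
E→(3,2)  cyc=34
E→(4,2)  cyc=39
N→(4,3)  cyc=44

path = [(0,2), (1,2), (2,2), (3,2), (4,2), (4,3)]
arrival = 44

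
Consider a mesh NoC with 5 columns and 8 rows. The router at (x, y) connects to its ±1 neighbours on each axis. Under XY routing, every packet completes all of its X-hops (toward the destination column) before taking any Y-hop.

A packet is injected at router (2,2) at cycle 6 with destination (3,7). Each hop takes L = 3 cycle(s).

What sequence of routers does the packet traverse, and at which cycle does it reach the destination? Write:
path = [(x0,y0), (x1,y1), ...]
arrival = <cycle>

[0] x=2 y=2 t=6
[1] x=3 y=2 t=9 →E
[2] x=3 y=3 t=12 →N
[3] x=3 y=4 t=15 →N
[4] x=3 y=5 t=18 →N
[5] x=3 y=6 t=21 →N
[6] x=3 y=7 t=24 →N

path = [(2,2), (3,2), (3,3), (3,4), (3,5), (3,6), (3,7)]
arrival = 24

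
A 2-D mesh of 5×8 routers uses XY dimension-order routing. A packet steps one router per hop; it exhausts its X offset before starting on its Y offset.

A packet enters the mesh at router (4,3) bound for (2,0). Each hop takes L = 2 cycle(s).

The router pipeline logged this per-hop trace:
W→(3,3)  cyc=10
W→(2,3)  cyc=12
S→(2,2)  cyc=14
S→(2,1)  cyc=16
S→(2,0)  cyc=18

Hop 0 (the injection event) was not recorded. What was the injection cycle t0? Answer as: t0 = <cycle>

Hop 1 reached at cycle 10; hop k is at t0 + k·L.
So t0 = 10 − 1·2 = 8.

t0 = 8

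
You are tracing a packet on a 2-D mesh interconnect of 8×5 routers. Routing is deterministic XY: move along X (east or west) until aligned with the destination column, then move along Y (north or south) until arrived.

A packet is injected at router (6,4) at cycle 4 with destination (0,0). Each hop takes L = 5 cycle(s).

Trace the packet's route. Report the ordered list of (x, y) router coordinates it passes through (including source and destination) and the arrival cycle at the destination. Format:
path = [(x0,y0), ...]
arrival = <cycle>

path = [(6,4), (5,4), (4,4), (3,4), (2,4), (1,4), (0,4), (0,3), (0,2), (0,1), (0,0)]
arrival = 54

[0] x=6 y=4 t=4
[1] x=5 y=4 t=9 →W
[2] x=4 y=4 t=14 →W
[3] x=3 y=4 t=19 →W
[4] x=2 y=4 t=24 →W
[5] x=1 y=4 t=29 →W
[6] x=0 y=4 t=34 →W
[7] x=0 y=3 t=39 →S
[8] x=0 y=2 t=44 →S
[9] x=0 y=1 t=49 →S
[10] x=0 y=0 t=54 →S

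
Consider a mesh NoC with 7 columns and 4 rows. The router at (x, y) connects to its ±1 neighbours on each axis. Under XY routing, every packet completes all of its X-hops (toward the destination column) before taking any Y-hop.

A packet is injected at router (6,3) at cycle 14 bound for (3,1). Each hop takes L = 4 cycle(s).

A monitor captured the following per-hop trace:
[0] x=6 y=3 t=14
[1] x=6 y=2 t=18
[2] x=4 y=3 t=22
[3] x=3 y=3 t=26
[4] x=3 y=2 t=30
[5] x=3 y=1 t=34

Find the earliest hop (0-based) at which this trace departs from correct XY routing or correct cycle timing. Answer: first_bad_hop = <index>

first_bad_hop = 1

  1: Δx=+0 Δy=-1 Δt=4 [BAD: Y-move but x=6≠3]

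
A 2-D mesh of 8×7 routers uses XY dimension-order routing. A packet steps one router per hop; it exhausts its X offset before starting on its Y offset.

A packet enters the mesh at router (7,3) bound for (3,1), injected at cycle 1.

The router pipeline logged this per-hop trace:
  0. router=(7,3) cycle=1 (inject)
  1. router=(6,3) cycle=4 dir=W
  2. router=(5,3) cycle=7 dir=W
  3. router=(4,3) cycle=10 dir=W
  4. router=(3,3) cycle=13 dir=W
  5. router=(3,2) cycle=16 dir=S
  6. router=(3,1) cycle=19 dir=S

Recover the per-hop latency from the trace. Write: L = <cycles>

L = 3

Δcyc across hop 0→1: 4 − 1 = 3.
Each hop adds L, hence L = 3.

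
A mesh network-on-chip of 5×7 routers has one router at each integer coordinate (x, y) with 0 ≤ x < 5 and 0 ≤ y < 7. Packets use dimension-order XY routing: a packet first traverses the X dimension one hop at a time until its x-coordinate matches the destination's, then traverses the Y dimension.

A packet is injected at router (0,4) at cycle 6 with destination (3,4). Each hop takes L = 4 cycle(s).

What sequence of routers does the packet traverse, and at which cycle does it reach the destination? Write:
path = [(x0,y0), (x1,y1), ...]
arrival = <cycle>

src (0,4)  cyc=6
E→(1,4)  cyc=10
E→(2,4)  cyc=14
E→(3,4)  cyc=18

path = [(0,4), (1,4), (2,4), (3,4)]
arrival = 18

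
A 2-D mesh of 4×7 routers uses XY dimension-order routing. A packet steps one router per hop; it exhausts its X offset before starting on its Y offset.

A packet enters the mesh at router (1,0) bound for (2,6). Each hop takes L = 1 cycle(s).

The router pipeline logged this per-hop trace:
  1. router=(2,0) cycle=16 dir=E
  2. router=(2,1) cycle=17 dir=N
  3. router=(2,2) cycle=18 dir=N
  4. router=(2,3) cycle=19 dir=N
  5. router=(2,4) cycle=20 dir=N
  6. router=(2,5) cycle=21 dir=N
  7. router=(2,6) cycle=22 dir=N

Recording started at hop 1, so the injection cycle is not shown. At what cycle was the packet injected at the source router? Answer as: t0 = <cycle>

cyc[1] = 16 and cyc[k] = t0 + k·L for every k.
t0 = cyc[1] − L = 16 − 1 = 15.

t0 = 15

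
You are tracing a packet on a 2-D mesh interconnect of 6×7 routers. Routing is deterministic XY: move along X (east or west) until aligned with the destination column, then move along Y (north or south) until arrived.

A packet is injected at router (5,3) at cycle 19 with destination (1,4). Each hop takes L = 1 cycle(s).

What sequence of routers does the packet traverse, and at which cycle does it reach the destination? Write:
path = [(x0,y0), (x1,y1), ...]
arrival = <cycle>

src (5,3)  cyc=19
W→(4,3)  cyc=20
W→(3,3)  cyc=21
W→(2,3)  cyc=22
W→(1,3)  cyc=23
N→(1,4)  cyc=24

path = [(5,3), (4,3), (3,3), (2,3), (1,3), (1,4)]
arrival = 24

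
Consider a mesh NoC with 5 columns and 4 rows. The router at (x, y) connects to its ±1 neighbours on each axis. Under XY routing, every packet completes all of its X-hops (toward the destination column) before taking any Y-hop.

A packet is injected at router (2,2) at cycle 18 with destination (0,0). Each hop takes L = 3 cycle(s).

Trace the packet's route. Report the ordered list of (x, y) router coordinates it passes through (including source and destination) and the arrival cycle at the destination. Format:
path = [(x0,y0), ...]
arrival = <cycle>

path = [(2,2), (1,2), (0,2), (0,1), (0,0)]
arrival = 30

  0. router=(2,2) cycle=18 (inject)
  1. router=(1,2) cycle=21 dir=W
  2. router=(0,2) cycle=24 dir=W
  3. router=(0,1) cycle=27 dir=S
  4. router=(0,0) cycle=30 dir=S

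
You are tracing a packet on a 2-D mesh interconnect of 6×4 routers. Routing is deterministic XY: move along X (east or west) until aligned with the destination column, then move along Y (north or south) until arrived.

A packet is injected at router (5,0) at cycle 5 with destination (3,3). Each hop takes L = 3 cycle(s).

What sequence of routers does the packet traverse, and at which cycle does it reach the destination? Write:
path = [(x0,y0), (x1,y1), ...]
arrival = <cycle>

path = [(5,0), (4,0), (3,0), (3,1), (3,2), (3,3)]
arrival = 20

t=5: at (5,0)
t=8: at (4,0) after W
t=11: at (3,0) after W
t=14: at (3,1) after N
t=17: at (3,2) after N
t=20: at (3,3) after N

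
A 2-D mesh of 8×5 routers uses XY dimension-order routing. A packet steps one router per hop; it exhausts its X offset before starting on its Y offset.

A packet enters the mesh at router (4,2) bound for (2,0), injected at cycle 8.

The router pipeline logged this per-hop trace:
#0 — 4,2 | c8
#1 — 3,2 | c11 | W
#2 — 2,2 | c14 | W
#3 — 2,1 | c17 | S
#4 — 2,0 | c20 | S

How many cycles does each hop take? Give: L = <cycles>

Between hops 0 and 1 the cycle counter advances 11 − 8 = 3.
That increment is L by definition: L = 3.

L = 3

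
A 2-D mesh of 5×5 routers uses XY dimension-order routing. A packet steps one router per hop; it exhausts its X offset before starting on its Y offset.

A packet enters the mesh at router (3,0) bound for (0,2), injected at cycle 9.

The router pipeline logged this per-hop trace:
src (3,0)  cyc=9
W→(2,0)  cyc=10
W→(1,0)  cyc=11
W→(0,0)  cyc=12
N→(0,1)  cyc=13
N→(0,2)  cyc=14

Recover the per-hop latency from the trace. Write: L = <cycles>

Between hops 0 and 1 the cycle counter advances 10 − 9 = 1.
Per-hop latency L = Δcyc = 1.

L = 1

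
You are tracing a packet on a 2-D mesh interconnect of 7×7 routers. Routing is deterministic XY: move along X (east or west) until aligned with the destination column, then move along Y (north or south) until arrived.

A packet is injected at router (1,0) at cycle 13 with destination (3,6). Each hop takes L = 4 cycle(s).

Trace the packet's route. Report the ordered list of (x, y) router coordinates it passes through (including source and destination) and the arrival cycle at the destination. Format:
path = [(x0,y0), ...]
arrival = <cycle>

src (1,0)  cyc=13
E→(2,0)  cyc=17
E→(3,0)  cyc=21
N→(3,1)  cyc=25
N→(3,2)  cyc=29
N→(3,3)  cyc=33
N→(3,4)  cyc=37
N→(3,5)  cyc=41
N→(3,6)  cyc=45

path = [(1,0), (2,0), (3,0), (3,1), (3,2), (3,3), (3,4), (3,5), (3,6)]
arrival = 45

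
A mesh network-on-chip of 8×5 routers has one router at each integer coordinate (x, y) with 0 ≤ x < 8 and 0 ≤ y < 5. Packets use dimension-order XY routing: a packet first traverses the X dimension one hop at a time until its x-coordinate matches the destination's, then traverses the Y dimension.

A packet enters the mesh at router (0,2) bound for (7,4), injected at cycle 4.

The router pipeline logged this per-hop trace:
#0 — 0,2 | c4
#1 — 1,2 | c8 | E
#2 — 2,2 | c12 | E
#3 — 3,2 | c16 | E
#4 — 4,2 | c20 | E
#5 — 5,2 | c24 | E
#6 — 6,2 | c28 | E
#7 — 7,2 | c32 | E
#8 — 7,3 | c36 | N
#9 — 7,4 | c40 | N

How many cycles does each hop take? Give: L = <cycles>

From hop 0 (4) to hop 1 (8): +4 cycles.
Per-hop latency L = Δcyc = 4.

L = 4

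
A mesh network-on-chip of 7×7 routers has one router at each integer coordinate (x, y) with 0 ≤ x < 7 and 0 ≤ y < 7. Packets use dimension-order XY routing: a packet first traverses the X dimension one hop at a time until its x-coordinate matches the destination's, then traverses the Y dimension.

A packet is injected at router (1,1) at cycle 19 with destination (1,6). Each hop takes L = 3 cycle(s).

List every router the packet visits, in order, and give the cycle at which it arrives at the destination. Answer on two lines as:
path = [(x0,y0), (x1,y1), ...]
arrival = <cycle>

hop 0: (1,1) @ cyc 19
hop 1: (1,2) @ cyc 22  [N]
hop 2: (1,3) @ cyc 25  [N]
hop 3: (1,4) @ cyc 28  [N]
hop 4: (1,5) @ cyc 31  [N]
hop 5: (1,6) @ cyc 34  [N]

path = [(1,1), (1,2), (1,3), (1,4), (1,5), (1,6)]
arrival = 34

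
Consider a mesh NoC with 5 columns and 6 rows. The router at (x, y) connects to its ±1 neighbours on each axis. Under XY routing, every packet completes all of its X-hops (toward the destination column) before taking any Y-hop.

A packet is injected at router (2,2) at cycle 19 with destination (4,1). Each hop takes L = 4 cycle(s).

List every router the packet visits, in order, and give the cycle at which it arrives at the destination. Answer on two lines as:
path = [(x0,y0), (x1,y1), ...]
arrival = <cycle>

path = [(2,2), (3,2), (4,2), (4,1)]
arrival = 31

[0] x=2 y=2 t=19
[1] x=3 y=2 t=23 →E
[2] x=4 y=2 t=27 →E
[3] x=4 y=1 t=31 →S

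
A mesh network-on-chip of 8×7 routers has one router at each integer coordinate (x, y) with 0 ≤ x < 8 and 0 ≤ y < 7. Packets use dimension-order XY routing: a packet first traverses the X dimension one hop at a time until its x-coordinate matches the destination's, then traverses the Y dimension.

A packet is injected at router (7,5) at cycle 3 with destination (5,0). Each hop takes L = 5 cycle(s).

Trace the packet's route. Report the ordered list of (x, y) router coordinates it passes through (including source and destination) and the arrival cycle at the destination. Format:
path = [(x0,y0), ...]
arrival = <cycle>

path = [(7,5), (6,5), (5,5), (5,4), (5,3), (5,2), (5,1), (5,0)]
arrival = 38

#0 — 7,5 | c3
#1 — 6,5 | c8 | W
#2 — 5,5 | c13 | W
#3 — 5,4 | c18 | S
#4 — 5,3 | c23 | S
#5 — 5,2 | c28 | S
#6 — 5,1 | c33 | S
#7 — 5,0 | c38 | S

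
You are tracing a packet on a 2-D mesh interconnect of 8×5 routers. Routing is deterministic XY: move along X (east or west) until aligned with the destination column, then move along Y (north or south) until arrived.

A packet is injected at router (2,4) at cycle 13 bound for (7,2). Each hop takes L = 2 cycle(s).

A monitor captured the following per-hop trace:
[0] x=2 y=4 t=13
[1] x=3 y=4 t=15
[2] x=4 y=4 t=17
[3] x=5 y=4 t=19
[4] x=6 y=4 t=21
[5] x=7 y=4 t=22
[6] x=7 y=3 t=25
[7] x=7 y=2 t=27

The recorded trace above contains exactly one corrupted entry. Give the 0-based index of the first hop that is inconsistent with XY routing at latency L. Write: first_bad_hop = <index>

first_bad_hop = 5

  1: Δx=+1 Δy=+0 Δt=2 [ok]
  2: Δx=+1 Δy=+0 Δt=2 [ok]
  3: Δx=+1 Δy=+0 Δt=2 [ok]
  4: Δx=+1 Δy=+0 Δt=2 [ok]
  5: Δx=+1 Δy=+0 Δt=1 [BAD: Δcyc=1≠L]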